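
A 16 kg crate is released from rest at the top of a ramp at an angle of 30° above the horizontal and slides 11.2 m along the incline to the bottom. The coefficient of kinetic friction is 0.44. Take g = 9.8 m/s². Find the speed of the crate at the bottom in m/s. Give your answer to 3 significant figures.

The weight component along the incline is mg sin 30° = 78.400 N and the normal force is N = mg cos 30° = 135.793 N.
Friction up the slope is f = μN = 0.44 × 135.793 = 59.749 N, so the net downslope force is 78.400 − 59.749 = 18.651 N and a = 18.651 / 16 = 1.1657 m/s².
Starting from rest over a distance of 11.2 m, v² = 2aL = 2 × 1.1657 × 11.2 = 26.1117, so v = 5.1100 m/s.

5.11 m/s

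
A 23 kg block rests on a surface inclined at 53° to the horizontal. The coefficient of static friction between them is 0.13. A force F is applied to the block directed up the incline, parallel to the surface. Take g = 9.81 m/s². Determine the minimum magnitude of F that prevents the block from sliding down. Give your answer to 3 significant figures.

163 N

The normal force is N = mg cos 53° = 135.788 N. With F at its minimum the block is on the verge of sliding down, so static friction is at its maximum μ_s N = 0.13 × 135.788 = 17.652 N and acts up the slope.
Equilibrium along the incline: F + μ_s N = mg sin 53°, so F = 180.196 − 17.652 = 162.544 N.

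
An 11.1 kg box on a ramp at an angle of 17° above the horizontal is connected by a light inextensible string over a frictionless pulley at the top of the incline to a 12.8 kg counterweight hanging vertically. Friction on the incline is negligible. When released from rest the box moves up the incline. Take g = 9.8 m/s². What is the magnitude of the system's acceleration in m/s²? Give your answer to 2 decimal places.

For the box on the incline: the weight component along the slope is m₁g sin 17° = 11.1 × 9.8 × 0.2924 = 31.807 N and the normal force is N = m₁g cos 17° = 104.027 N.
Newton's second law for the box (up-slope positive): T − 31.807 = 11.1 a. For the hanging counterweight (downward positive): 12.8 × 9.8 − T = 12.8 a.
Adding the two equations eliminates T: 93.633 = 23.9 a, so a = 3.9177 m/s².

3.92 m/s²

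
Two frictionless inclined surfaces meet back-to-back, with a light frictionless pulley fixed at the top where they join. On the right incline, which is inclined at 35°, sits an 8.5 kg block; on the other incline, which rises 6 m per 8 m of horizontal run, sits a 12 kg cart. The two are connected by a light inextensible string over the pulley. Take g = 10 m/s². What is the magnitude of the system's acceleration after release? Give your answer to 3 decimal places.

Resolve each weight along its own incline: the 8.5 kg mass has component 8.5 × 10 × sin 35° = 48.754 N down its slope, and the 12 kg mass has 12 × 10 × sin 36.87° = 72.000 N down its slope.
The 12 kg side's 72.000 N exceeds the other side's 48.754 N, so that mass slides down and the 8.5 kg mass slides up. Taking that direction as positive, Newton's second law for the whole system gives 72.000 − 48.754 = (8.5 + 12) a, so a = 23.246 / 20.5 = 1.1340 m/s².

1.134 m/s²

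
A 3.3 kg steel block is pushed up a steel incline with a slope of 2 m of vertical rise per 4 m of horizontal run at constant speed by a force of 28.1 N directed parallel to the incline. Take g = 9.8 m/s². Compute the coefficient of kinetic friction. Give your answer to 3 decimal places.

At constant speed ΣF = 0 along the incline. The applied 28.1 N acts up the slope; the weight component mg sin 26.57° = 14.463 N and kinetic friction μN both act down the slope.
So 28.1 = 14.463 + μ × 28.926, giving μ = (28.1 − 14.463) / 28.926 = 0.4714.

0.471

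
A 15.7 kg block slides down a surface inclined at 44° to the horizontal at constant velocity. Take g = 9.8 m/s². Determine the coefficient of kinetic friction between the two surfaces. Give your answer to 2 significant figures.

At constant velocity the net force along the incline is zero: mg sin 44° = μ mg cos 44°.
So μ = tan 44° = 0.6947 / 0.7193 = 0.9658.

0.97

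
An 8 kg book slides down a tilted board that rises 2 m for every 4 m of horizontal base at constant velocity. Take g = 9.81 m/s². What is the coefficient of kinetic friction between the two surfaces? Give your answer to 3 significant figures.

At constant velocity the net force along the incline is zero: mg sin 26.57° = μ mg cos 26.57°.
So μ = tan 26.57° = 0.4472 / 0.8944 = 0.5000.

0.500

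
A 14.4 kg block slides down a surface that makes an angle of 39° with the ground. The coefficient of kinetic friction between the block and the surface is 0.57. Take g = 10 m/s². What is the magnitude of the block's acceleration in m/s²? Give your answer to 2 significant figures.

Resolving the weight along the incline: the component pulling the block down the slope is mg sin 39° = 14.4 × 10 × 0.6293 = 90.619 N, and the normal force is N = mg cos 39° = 14.4 × 10 × 0.7771 = 111.902 N.
Kinetic friction acts up the slope with magnitude f = μN = 0.57 × 111.902 = 63.784 N.
Net force along the incline is 90.619 − 63.784 = 26.835 N, so a = 26.835 / 14.4 = 1.8635 m/s².

1.9 m/s²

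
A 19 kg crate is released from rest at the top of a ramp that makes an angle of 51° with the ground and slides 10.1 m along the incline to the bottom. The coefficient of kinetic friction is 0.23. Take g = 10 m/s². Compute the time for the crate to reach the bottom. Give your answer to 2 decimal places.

The weight component along the incline is mg sin 51° = 147.658 N and the normal force is N = mg cos 51° = 119.571 N.
Friction up the slope is f = μN = 0.23 × 119.571 = 27.501 N, so the net downslope force is 147.658 − 27.501 = 120.157 N and a = 120.157 / 19 = 6.3241 m/s².
Starting from rest, L = ½at², so t = √(2L/a) = √(2 × 10.1 / 6.3241) = 1.7872 s.

1.79 s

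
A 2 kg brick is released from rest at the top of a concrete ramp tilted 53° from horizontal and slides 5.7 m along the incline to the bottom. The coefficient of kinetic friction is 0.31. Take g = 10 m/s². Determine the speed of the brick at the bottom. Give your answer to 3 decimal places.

8.353 m/s

The weight component along the incline is mg sin 53° = 15.973 N and the normal force is N = mg cos 53° = 12.036 N.
Friction up the slope is f = μN = 0.31 × 12.036 = 3.731 N, so the net downslope force is 15.973 − 3.731 = 12.242 N and a = 12.242 / 2 = 6.1210 m/s².
Starting from rest over a distance of 5.7 m, v² = 2aL = 2 × 6.1210 × 5.7 = 69.7794, so v = 8.3534 m/s.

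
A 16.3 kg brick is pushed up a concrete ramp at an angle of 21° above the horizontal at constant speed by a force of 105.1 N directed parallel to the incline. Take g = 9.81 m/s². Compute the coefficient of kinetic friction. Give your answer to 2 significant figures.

At constant speed ΣF = 0 along the incline. The applied 105.1 N acts up the slope; the weight component mg sin 21° = 57.304 N and kinetic friction μN both act down the slope.
So 105.1 = 57.304 + μ × 149.282, giving μ = (105.1 − 57.304) / 149.282 = 0.3202.

0.32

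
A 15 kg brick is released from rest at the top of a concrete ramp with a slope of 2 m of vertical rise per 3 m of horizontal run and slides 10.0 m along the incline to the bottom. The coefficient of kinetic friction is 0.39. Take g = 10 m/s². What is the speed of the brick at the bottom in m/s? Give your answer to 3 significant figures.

6.79 m/s

The weight component along the incline is mg sin 33.69° = 83.205 N and the normal force is N = mg cos 33.69° = 124.808 N.
Friction up the slope is f = μN = 0.39 × 124.808 = 48.675 N, so the net downslope force is 83.205 − 48.675 = 34.530 N and a = 34.530 / 15 = 2.3020 m/s².
Starting from rest over a distance of 10.0 m, v² = 2aL = 2 × 2.3020 × 10.0 = 46.0400, so v = 6.7853 m/s.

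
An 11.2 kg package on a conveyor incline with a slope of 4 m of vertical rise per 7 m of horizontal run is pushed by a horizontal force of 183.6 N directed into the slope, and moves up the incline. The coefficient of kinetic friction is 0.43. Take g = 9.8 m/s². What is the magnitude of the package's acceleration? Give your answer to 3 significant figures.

2.21 m/s²

The horizontal push has components F cos 29.74° = 183.6 × 0.8682 = 159.402 N up the incline and F sin 29.74° = 183.6 × 0.4961 = 91.084 N pressing into the surface.
The normal force is therefore N = mg cos 29.74° + F sin 29.74° = 95.294 + 91.084 = 186.378 N, and kinetic friction down the slope is μN = 0.43 × 186.378 = 80.143 N.
Along the incline: F cos 29.74° − mg sin 29.74° − μN = ma, so 159.402 − 54.452 − 80.143 = 11.2 a, giving a = 2.2149 m/s².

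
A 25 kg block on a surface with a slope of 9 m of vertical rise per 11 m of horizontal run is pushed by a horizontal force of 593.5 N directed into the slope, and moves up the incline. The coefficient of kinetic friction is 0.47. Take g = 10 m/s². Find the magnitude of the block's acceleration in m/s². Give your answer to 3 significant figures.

The horizontal push has components F cos 39.29° = 593.5 × 0.7740 = 459.369 N up the incline and F sin 39.29° = 593.5 × 0.6332 = 375.804 N pressing into the surface.
The normal force is therefore N = mg cos 39.29° + F sin 39.29° = 193.500 + 375.804 = 569.304 N, and kinetic friction down the slope is μN = 0.47 × 569.304 = 267.573 N.
Along the incline: F cos 39.29° − mg sin 39.29° − μN = ma, so 459.369 − 158.300 − 267.573 = 25 a, giving a = 1.3398 m/s².

1.34 m/s²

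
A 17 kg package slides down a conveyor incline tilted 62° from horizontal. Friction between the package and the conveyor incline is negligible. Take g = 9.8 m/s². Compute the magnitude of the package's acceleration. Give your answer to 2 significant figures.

8.7 m/s²

Resolving the weight along the incline: the component pulling the package down the slope is mg sin 62° = 17 × 9.8 × 0.8829 = 147.091 N, and the normal force is N = mg cos 62° = 17 × 9.8 × 0.4695 = 78.219 N.
With no friction the net force along the incline is 147.091 N, so a = g sin 62° = 147.091 / 17 = 8.6524 m/s².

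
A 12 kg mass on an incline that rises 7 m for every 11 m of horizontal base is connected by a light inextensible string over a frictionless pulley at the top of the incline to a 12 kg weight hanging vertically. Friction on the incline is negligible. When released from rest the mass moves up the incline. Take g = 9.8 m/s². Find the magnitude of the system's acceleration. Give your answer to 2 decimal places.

2.27 m/s²

For the mass on the incline: the weight component along the slope is m₁g sin 32.47° = 12 × 9.8 × 0.5369 = 63.139 N and the normal force is N = m₁g cos 32.47° = 99.215 N.
Newton's second law for the mass (up-slope positive): T − 63.139 = 12 a. For the hanging weight (downward positive): 12 × 9.8 − T = 12 a.
Adding the two equations eliminates T: 54.461 = 24 a, so a = 2.2692 m/s².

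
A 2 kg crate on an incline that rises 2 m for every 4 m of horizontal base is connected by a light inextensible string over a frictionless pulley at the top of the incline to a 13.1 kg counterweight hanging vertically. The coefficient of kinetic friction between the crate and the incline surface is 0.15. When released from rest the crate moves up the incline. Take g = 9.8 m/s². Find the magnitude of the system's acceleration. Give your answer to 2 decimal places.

7.75 m/s²

For the crate on the incline: the weight component along the slope is m₁g sin 26.57° = 2 × 9.8 × 0.4472 = 8.765 N and the normal force is N = m₁g cos 26.57° = 17.531 N.
Kinetic friction opposes the crate's motion up the incline: f = μN = 0.15 × 17.531 = 2.630 N acting down the slope.
Newton's second law for the crate (up-slope positive): T − 8.765 − 2.630 = 2 a. For the hanging counterweight (downward positive): 13.1 × 9.8 − T = 13.1 a.
Adding the two equations eliminates T: 116.985 = 15.1 a, so a = 7.7474 m/s².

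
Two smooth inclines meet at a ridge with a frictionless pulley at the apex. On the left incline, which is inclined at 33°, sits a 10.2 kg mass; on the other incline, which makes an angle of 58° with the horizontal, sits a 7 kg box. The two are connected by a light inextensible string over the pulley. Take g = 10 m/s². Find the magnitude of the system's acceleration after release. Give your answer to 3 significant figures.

Resolve each weight along its own incline: the 10.2 kg mass has component 10.2 × 10 × sin 33° = 55.553 N down its slope, and the 7 kg mass has 7 × 10 × sin 58° = 59.363 N down its slope.
The 7 kg side's 59.363 N exceeds the other side's 55.553 N, so that mass slides down and the 10.2 kg mass slides up. Taking that direction as positive, Newton's second law for the whole system gives 59.363 − 55.553 = (10.2 + 7) a, so a = 3.810 / 17.2 = 0.2215 m/s².

0.222 m/s²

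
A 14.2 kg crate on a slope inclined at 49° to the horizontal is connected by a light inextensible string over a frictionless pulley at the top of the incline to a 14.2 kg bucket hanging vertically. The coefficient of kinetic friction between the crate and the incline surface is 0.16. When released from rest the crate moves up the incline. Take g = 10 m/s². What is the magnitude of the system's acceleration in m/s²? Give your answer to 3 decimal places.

0.702 m/s²

For the crate on the incline: the weight component along the slope is m₁g sin 49° = 14.2 × 10 × 0.7547 = 107.167 N and the normal force is N = m₁g cos 49° = 93.160 N.
Kinetic friction opposes the crate's motion up the incline: f = μN = 0.16 × 93.160 = 14.906 N acting down the slope.
Newton's second law for the crate (up-slope positive): T − 107.167 − 14.906 = 14.2 a. For the hanging bucket (downward positive): 14.2 × 10 − T = 14.2 a.
Adding the two equations eliminates T: 19.927 = 28.4 a, so a = 0.7017 m/s².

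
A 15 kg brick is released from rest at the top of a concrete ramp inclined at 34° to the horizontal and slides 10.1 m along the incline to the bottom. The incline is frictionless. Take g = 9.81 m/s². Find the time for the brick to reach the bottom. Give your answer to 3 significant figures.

The weight component along the incline is mg sin 34° = 82.285 N and the normal force is N = mg cos 34° = 121.993 N.
With no friction, a = g sin 34° = 5.4857 m/s².
Starting from rest, L = ½at², so t = √(2L/a) = √(2 × 10.1 / 5.4857) = 1.9189 s.

1.92 s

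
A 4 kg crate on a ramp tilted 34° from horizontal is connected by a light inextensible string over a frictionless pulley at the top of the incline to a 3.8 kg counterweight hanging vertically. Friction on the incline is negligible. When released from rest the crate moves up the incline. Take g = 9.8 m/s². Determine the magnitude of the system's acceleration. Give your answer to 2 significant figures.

2.0 m/s²

For the crate on the incline: the weight component along the slope is m₁g sin 34° = 4 × 9.8 × 0.5592 = 21.921 N and the normal force is N = m₁g cos 34° = 32.498 N.
Newton's second law for the crate (up-slope positive): T − 21.921 = 4 a. For the hanging counterweight (downward positive): 3.8 × 9.8 − T = 3.8 a.
Adding the two equations eliminates T: 15.319 = 7.8 a, so a = 1.9640 m/s².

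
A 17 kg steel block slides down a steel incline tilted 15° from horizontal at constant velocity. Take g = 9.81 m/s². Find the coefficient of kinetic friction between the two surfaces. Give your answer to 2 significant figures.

At constant velocity the net force along the incline is zero: mg sin 15° = μ mg cos 15°.
So μ = tan 15° = 0.2588 / 0.9659 = 0.2679.

0.27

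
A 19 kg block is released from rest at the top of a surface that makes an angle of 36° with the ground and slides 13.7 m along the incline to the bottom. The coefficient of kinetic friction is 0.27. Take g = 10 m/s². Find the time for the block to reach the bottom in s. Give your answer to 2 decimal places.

2.72 s

The weight component along the incline is mg sin 36° = 111.679 N and the normal force is N = mg cos 36° = 153.713 N.
Friction up the slope is f = μN = 0.27 × 153.713 = 41.503 N, so the net downslope force is 111.679 − 41.503 = 70.176 N and a = 70.176 / 19 = 3.6935 m/s².
Starting from rest, L = ½at², so t = √(2L/a) = √(2 × 13.7 / 3.6935) = 2.7237 s.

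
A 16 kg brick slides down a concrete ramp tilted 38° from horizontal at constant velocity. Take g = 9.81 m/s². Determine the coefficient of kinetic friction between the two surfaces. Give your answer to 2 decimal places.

0.78

At constant velocity the net force along the incline is zero: mg sin 38° = μ mg cos 38°.
So μ = tan 38° = 0.6157 / 0.7880 = 0.7813.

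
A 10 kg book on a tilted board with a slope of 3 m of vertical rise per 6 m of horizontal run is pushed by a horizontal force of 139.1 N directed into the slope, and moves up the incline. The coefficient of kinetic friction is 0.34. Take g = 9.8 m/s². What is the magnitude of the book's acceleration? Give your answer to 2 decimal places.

2.96 m/s²

The horizontal push has components F cos 26.57° = 139.1 × 0.8944 = 124.411 N up the incline and F sin 26.57° = 139.1 × 0.4472 = 62.206 N pressing into the surface.
The normal force is therefore N = mg cos 26.57° + F sin 26.57° = 87.651 + 62.206 = 149.857 N, and kinetic friction down the slope is μN = 0.34 × 149.857 = 50.951 N.
Along the incline: F cos 26.57° − mg sin 26.57° − μN = ma, so 124.411 − 43.826 − 50.951 = 10 a, giving a = 2.9634 m/s².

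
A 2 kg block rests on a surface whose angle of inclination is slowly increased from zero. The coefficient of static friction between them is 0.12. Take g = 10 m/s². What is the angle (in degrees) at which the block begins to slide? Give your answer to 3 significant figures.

At the threshold of sliding, static friction is at its maximum μ_s N and exactly balances the weight component along the incline: mg sin θ = μ_s mg cos θ.
Hence tan θ = μ_s = 0.12, so θ = arctan(0.12) = 6.8428°.

6.84°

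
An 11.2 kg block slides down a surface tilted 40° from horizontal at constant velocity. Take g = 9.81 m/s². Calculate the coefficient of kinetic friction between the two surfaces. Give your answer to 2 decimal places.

At constant velocity the net force along the incline is zero: mg sin 40° = μ mg cos 40°.
So μ = tan 40° = 0.6428 / 0.7660 = 0.8392.

0.84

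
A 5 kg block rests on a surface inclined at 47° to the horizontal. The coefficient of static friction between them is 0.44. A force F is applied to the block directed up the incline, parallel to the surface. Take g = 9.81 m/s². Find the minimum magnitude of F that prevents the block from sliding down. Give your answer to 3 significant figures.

21.2 N

The normal force is N = mg cos 47° = 33.452 N. With F at its minimum the block is on the verge of sliding down, so static friction is at its maximum μ_s N = 0.44 × 33.452 = 14.719 N and acts up the slope.
Equilibrium along the incline: F + μ_s N = mg sin 47°, so F = 35.873 − 14.719 = 21.154 N.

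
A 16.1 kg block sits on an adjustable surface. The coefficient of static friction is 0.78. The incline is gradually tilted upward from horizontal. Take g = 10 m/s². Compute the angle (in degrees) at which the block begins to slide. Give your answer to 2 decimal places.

At the threshold of sliding, static friction is at its maximum μ_s N and exactly balances the weight component along the incline: mg sin θ = μ_s mg cos θ.
Hence tan θ = μ_s = 0.78, so θ = arctan(0.78) = 37.9542°.

37.95°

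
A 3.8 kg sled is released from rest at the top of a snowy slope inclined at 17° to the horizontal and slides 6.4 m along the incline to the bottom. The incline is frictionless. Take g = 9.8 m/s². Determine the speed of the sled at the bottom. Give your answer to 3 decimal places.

The weight component along the incline is mg sin 17° = 10.888 N and the normal force is N = mg cos 17° = 35.613 N.
With no friction, a = g sin 17° = 2.8652 m/s².
Starting from rest over a distance of 6.4 m, v² = 2aL = 2 × 2.8652 × 6.4 = 36.6746, so v = 6.0560 m/s.

6.056 m/s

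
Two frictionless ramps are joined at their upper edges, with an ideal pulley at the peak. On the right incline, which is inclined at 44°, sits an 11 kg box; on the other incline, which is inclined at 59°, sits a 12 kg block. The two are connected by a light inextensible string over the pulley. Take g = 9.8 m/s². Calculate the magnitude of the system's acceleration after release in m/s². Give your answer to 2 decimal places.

Resolve each weight along its own incline: the 11 kg mass has component 11 × 9.8 × sin 44° = 74.884 N down its slope, and the 12 kg mass has 12 × 9.8 × sin 59° = 100.803 N down its slope.
The 12 kg side's 100.803 N exceeds the other side's 74.884 N, so that mass slides down and the 11 kg mass slides up. Taking that direction as positive, Newton's second law for the whole system gives 100.803 − 74.884 = (11 + 12) a, so a = 25.919 / 23 = 1.1269 m/s².

1.13 m/s²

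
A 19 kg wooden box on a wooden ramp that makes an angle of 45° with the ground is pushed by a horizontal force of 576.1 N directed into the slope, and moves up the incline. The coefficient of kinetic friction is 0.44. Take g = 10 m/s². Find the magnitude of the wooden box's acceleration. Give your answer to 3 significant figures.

The horizontal push has components F cos 45° = 576.1 × 0.7071 = 407.360 N up the incline and F sin 45° = 576.1 × 0.7071 = 407.360 N pressing into the surface.
The normal force is therefore N = mg cos 45° + F sin 45° = 134.349 + 407.360 = 541.709 N, and kinetic friction down the slope is μN = 0.44 × 541.709 = 238.352 N.
Along the incline: F cos 45° − mg sin 45° − μN = ma, so 407.360 − 134.349 − 238.352 = 19 a, giving a = 1.8242 m/s².

1.82 m/s²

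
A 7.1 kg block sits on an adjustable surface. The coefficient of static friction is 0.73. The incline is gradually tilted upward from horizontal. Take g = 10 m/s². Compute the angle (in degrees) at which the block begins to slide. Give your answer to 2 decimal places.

At the threshold of sliding, static friction is at its maximum μ_s N and exactly balances the weight component along the incline: mg sin θ = μ_s mg cos θ.
Hence tan θ = μ_s = 0.73, so θ = arctan(0.73) = 36.1294°.

36.13°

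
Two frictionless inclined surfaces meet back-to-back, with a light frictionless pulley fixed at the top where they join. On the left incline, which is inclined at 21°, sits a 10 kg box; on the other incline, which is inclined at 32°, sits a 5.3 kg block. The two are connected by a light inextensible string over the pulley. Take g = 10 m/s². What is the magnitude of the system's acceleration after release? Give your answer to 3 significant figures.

Resolve each weight along its own incline: the 10 kg mass has component 10 × 10 × sin 21° = 35.837 N down its slope, and the 5.3 kg mass has 5.3 × 10 × sin 32° = 28.086 N down its slope.
The 10 kg side's 35.837 N exceeds the other side's 28.086 N, so that mass slides down and the 5.3 kg mass slides up. Taking that direction as positive, Newton's second law for the whole system gives 35.837 − 28.086 = (10 + 5.3) a, so a = 7.751 / 15.3 = 0.5066 m/s².

0.507 m/s²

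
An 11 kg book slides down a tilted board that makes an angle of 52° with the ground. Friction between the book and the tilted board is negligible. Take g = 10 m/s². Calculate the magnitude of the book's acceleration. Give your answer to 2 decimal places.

7.88 m/s²

Resolving the weight along the incline: the component pulling the book down the slope is mg sin 52° = 11 × 10 × 0.7880 = 86.680 N, and the normal force is N = mg cos 52° = 11 × 10 × 0.6157 = 67.727 N.
With no friction the net force along the incline is 86.680 N, so a = g sin 52° = 86.680 / 11 = 7.8800 m/s².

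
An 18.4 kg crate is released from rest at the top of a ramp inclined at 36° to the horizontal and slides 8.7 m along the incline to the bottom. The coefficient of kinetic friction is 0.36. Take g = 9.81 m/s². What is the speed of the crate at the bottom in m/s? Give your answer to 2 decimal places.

The weight component along the incline is mg sin 36° = 106.098 N and the normal force is N = mg cos 36° = 146.031 N.
Friction up the slope is f = μN = 0.36 × 146.031 = 52.571 N, so the net downslope force is 106.098 − 52.571 = 53.527 N and a = 53.527 / 18.4 = 2.9091 m/s².
Starting from rest over a distance of 8.7 m, v² = 2aL = 2 × 2.9091 × 8.7 = 50.6183, so v = 7.1147 m/s.

7.11 m/s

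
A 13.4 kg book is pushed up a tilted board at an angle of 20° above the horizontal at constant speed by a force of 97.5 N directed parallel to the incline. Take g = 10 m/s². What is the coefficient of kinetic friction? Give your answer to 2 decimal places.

0.41

At constant speed ΣF = 0 along the incline. The applied 97.5 N acts up the slope; the weight component mg sin 20° = 45.831 N and kinetic friction μN both act down the slope.
So 97.5 = 45.831 + μ × 125.919, giving μ = (97.5 − 45.831) / 125.919 = 0.4103.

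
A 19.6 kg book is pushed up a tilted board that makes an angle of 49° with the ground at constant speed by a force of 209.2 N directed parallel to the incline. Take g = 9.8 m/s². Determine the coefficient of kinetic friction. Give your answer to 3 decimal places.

0.510

At constant speed ΣF = 0 along the incline. The applied 209.2 N acts up the slope; the weight component mg sin 49° = 144.965 N and kinetic friction μN both act down the slope.
So 209.2 = 144.965 + μ × 126.016, giving μ = (209.2 − 144.965) / 126.016 = 0.5097.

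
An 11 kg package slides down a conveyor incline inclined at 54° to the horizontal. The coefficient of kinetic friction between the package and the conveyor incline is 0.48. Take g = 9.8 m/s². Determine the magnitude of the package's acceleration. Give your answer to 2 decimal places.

Resolving the weight along the incline: the component pulling the package down the slope is mg sin 54° = 11 × 9.8 × 0.8090 = 87.210 N, and the normal force is N = mg cos 54° = 11 × 9.8 × 0.5878 = 63.365 N.
Kinetic friction acts up the slope with magnitude f = μN = 0.48 × 63.365 = 30.415 N.
Net force along the incline is 87.210 − 30.415 = 56.795 N, so a = 56.795 / 11 = 5.1632 m/s².

5.16 m/s²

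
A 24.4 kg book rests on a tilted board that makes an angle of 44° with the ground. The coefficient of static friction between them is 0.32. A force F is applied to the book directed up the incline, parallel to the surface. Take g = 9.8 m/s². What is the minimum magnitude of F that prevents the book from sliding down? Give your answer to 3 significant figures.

The normal force is N = mg cos 44° = 172.009 N. With F at its minimum the book is on the verge of sliding down, so static friction is at its maximum μ_s N = 0.32 × 172.009 = 55.043 N and acts up the slope.
Equilibrium along the incline: F + μ_s N = mg sin 44°, so F = 166.107 − 55.043 = 111.064 N.

111 N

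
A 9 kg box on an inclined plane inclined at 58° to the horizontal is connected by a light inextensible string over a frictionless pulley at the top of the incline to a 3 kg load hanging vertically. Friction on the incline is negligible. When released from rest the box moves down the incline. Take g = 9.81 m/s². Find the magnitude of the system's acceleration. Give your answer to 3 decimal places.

3.787 m/s²

For the box on the incline: the weight component along the slope is m₁g sin 58° = 9 × 9.81 × 0.8480 = 74.870 N and the normal force is N = m₁g cos 58° = 46.787 N.
Newton's second law for the box (down-slope positive): 74.870 − T = 9 a. For the hanging load (upward positive): T − 3 × 9.81 = 3 a.
Adding the two equations eliminates T: 45.440 = 12 a, so a = 3.7867 m/s².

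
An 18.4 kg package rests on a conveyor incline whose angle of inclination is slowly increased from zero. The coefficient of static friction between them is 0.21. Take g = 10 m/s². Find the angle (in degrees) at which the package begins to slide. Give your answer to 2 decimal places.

11.86°

At the threshold of sliding, static friction is at its maximum μ_s N and exactly balances the weight component along the incline: mg sin θ = μ_s mg cos θ.
Hence tan θ = μ_s = 0.21, so θ = arctan(0.21) = 11.8598°.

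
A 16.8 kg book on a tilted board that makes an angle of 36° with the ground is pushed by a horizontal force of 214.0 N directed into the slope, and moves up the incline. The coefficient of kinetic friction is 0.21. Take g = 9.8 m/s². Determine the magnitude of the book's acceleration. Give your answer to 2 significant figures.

1.3 m/s²

The horizontal push has components F cos 36° = 214.0 × 0.8090 = 173.126 N up the incline and F sin 36° = 214.0 × 0.5878 = 125.789 N pressing into the surface.
The normal force is therefore N = mg cos 36° + F sin 36° = 133.194 + 125.789 = 258.983 N, and kinetic friction down the slope is μN = 0.21 × 258.983 = 54.386 N.
Along the incline: F cos 36° − mg sin 36° − μN = ma, so 173.126 − 96.775 − 54.386 = 16.8 a, giving a = 1.3074 m/s².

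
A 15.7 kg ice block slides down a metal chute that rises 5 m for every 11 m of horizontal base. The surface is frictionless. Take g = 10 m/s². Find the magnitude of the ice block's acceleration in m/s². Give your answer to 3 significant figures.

Resolving the weight along the incline: the component pulling the ice block down the slope is mg sin 24.44° = 15.7 × 10 × 0.4138 = 64.967 N, and the normal force is N = mg cos 24.44° = 15.7 × 10 × 0.9104 = 142.933 N.
With no friction the net force along the incline is 64.967 N, so a = g sin 24.44° = 64.967 / 15.7 = 4.1380 m/s².

4.14 m/s²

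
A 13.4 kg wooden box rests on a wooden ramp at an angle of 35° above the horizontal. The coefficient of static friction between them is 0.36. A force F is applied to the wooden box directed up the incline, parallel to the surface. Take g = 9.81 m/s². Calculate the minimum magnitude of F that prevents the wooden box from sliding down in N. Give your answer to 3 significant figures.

36.6 N

The normal force is N = mg cos 35° = 107.681 N. With F at its minimum the wooden box is on the verge of sliding down, so static friction is at its maximum μ_s N = 0.36 × 107.681 = 38.765 N and acts up the slope.
Equilibrium along the incline: F + μ_s N = mg sin 35°, so F = 75.399 − 38.765 = 36.634 N.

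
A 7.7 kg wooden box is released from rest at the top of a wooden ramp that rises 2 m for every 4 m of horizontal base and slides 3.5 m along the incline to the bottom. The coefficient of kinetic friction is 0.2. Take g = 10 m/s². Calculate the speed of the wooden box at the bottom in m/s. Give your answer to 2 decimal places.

The weight component along the incline is mg sin 26.57° = 34.435 N and the normal force is N = mg cos 26.57° = 68.871 N.
Friction up the slope is f = μN = 0.2 × 68.871 = 13.774 N, so the net downslope force is 34.435 − 13.774 = 20.661 N and a = 20.661 / 7.7 = 2.6832 m/s².
Starting from rest over a distance of 3.5 m, v² = 2aL = 2 × 2.6832 × 3.5 = 18.7824, so v = 4.3339 m/s.

4.33 m/s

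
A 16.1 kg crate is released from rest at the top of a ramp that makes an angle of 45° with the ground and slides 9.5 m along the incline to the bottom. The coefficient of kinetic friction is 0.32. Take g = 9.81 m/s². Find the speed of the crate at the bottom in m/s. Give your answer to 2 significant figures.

9.5 m/s

The weight component along the incline is mg sin 45° = 111.681 N and the normal force is N = mg cos 45° = 111.681 N.
Friction up the slope is f = μN = 0.32 × 111.681 = 35.738 N, so the net downslope force is 111.681 − 35.738 = 75.943 N and a = 75.943 / 16.1 = 4.7170 m/s².
Starting from rest over a distance of 9.5 m, v² = 2aL = 2 × 4.7170 × 9.5 = 89.6230, so v = 9.4669 m/s.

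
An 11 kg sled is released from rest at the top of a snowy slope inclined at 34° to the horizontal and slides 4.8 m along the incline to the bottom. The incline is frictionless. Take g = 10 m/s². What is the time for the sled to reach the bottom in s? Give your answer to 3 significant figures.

The weight component along the incline is mg sin 34° = 61.511 N and the normal force is N = mg cos 34° = 91.194 N.
With no friction, a = g sin 34° = 5.5919 m/s².
Starting from rest, L = ½at², so t = √(2L/a) = √(2 × 4.8 / 5.5919) = 1.3103 s.

1.31 s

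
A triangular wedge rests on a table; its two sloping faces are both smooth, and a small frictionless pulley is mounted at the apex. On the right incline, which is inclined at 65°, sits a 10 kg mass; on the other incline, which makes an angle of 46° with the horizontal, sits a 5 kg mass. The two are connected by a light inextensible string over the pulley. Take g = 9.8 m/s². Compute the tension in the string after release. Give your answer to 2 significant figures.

Resolve each weight along its own incline: the 10 kg mass has component 10 × 9.8 × sin 65° = 88.818 N down its slope, and the 5 kg mass has 5 × 9.8 × sin 46° = 35.248 N down its slope.
The 10 kg side's 88.818 N exceeds the other side's 35.248 N, so that mass slides down and the 5 kg mass slides up. Taking that direction as positive, Newton's second law for the whole system gives 88.818 − 35.248 = (10 + 5) a, so a = 53.570 / 15 = 3.5713 m/s².
For the 5 kg mass (up-slope positive): T − 35.248 = 5 × 3.5713, so T = 53.105 N.

53 N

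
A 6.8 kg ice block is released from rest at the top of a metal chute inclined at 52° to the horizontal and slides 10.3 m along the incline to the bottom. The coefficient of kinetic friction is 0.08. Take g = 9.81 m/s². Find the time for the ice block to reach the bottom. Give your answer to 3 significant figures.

1.69 s

The weight component along the incline is mg sin 52° = 52.567 N and the normal force is N = mg cos 52° = 41.070 N.
Friction up the slope is f = μN = 0.08 × 41.070 = 3.286 N, so the net downslope force is 52.567 − 3.286 = 49.281 N and a = 49.281 / 6.8 = 7.2472 m/s².
Starting from rest, L = ½at², so t = √(2L/a) = √(2 × 10.3 / 7.2472) = 1.6860 s.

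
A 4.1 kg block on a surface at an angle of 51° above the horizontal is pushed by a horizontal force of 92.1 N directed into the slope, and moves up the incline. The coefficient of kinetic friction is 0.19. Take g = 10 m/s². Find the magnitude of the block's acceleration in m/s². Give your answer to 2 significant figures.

1.9 m/s²

The horizontal push has components F cos 51° = 92.1 × 0.6293 = 57.959 N up the incline and F sin 51° = 92.1 × 0.7771 = 71.571 N pressing into the surface.
The normal force is therefore N = mg cos 51° + F sin 51° = 25.801 + 71.571 = 97.372 N, and kinetic friction down the slope is μN = 0.19 × 97.372 = 18.501 N.
Along the incline: F cos 51° − mg sin 51° − μN = ma, so 57.959 − 31.861 − 18.501 = 4.1 a, giving a = 1.8529 m/s².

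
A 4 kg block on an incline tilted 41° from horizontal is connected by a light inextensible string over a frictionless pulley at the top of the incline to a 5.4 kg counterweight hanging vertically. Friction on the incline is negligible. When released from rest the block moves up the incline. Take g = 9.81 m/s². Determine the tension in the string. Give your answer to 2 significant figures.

For the block on the incline: the weight component along the slope is m₁g sin 41° = 4 × 9.81 × 0.6561 = 25.745 N and the normal force is N = m₁g cos 41° = 29.615 N.
Newton's second law for the block (up-slope positive): T − 25.745 = 4 a. For the hanging counterweight (downward positive): 5.4 × 9.81 − T = 5.4 a.
Adding the two equations eliminates T: 27.229 = 9.4 a, so a = 2.8967 m/s².
Then from the hanging counterweight's equation, T = 5.4 × (9.81 − 2.8967) = 37.332 N.

37 N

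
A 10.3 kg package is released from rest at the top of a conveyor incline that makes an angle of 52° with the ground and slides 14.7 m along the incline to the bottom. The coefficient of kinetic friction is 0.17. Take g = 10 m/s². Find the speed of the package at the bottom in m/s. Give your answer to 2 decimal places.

The weight component along the incline is mg sin 52° = 81.165 N and the normal force is N = mg cos 52° = 63.413 N.
Friction up the slope is f = μN = 0.17 × 63.413 = 10.780 N, so the net downslope force is 81.165 − 10.780 = 70.385 N and a = 70.385 / 10.3 = 6.8335 m/s².
Starting from rest over a distance of 14.7 m, v² = 2aL = 2 × 6.8335 × 14.7 = 200.9049, so v = 14.1741 m/s.

14.17 m/s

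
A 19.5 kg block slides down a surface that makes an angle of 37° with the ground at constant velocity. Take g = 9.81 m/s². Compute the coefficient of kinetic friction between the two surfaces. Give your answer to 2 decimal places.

At constant velocity the net force along the incline is zero: mg sin 37° = μ mg cos 37°.
So μ = tan 37° = 0.6018 / 0.7986 = 0.7536.

0.75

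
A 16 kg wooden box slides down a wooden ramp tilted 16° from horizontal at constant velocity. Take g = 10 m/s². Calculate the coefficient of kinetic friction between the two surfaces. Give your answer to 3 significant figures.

0.287

At constant velocity the net force along the incline is zero: mg sin 16° = μ mg cos 16°.
So μ = tan 16° = 0.2756 / 0.9613 = 0.2867.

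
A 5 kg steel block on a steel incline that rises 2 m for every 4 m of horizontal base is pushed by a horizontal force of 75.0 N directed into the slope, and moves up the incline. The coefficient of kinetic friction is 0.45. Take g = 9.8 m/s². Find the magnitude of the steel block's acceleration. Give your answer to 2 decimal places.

2.07 m/s²

The horizontal push has components F cos 26.57° = 75.0 × 0.8944 = 67.080 N up the incline and F sin 26.57° = 75.0 × 0.4472 = 33.540 N pressing into the surface.
The normal force is therefore N = mg cos 26.57° + F sin 26.57° = 43.826 + 33.540 = 77.366 N, and kinetic friction down the slope is μN = 0.45 × 77.366 = 34.815 N.
Along the incline: F cos 26.57° − mg sin 26.57° − μN = ma, so 67.080 − 21.913 − 34.815 = 5 a, giving a = 2.0704 m/s².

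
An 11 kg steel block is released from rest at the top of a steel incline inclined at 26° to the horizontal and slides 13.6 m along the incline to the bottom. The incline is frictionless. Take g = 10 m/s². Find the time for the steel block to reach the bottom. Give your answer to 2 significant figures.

2.5 s

The weight component along the incline is mg sin 26° = 48.221 N and the normal force is N = mg cos 26° = 98.867 N.
With no friction, a = g sin 26° = 4.3837 m/s².
Starting from rest, L = ½at², so t = √(2L/a) = √(2 × 13.6 / 4.3837) = 2.4909 s.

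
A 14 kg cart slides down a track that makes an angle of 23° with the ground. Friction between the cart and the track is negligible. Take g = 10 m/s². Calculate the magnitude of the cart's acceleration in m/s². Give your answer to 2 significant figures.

3.9 m/s²

Resolving the weight along the incline: the component pulling the cart down the slope is mg sin 23° = 14 × 10 × 0.3907 = 54.698 N, and the normal force is N = mg cos 23° = 14 × 10 × 0.9205 = 128.870 N.
With no friction the net force along the incline is 54.698 N, so a = g sin 23° = 54.698 / 14 = 3.9070 m/s².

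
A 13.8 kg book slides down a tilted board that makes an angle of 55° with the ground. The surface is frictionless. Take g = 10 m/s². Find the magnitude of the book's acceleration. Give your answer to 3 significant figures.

Resolving the weight along the incline: the component pulling the book down the slope is mg sin 55° = 13.8 × 10 × 0.8192 = 113.050 N, and the normal force is N = mg cos 55° = 13.8 × 10 × 0.5736 = 79.157 N.
With no friction the net force along the incline is 113.050 N, so a = g sin 55° = 113.050 / 13.8 = 8.1920 m/s².

8.19 m/s²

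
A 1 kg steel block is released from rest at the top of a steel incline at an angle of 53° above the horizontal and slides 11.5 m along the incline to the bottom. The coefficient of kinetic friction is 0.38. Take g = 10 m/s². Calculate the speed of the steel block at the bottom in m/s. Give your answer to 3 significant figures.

11.4 m/s

The weight component along the incline is mg sin 53° = 7.986 N and the normal force is N = mg cos 53° = 6.018 N.
Friction up the slope is f = μN = 0.38 × 6.018 = 2.287 N, so the net downslope force is 7.986 − 2.287 = 5.699 N and a = 5.699 / 1 = 5.6990 m/s².
Starting from rest over a distance of 11.5 m, v² = 2aL = 2 × 5.6990 × 11.5 = 131.0770, so v = 11.4489 m/s.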